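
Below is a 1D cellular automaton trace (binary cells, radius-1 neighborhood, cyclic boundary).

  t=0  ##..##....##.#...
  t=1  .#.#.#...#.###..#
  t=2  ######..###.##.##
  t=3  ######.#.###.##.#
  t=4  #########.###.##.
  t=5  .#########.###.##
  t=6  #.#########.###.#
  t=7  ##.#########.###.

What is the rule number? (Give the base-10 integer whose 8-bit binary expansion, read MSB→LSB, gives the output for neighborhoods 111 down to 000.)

230

  ### -> #   bit 7 = 1  t=1,i=12
  ##. -> #   bit 6 = 1  t=0,i=1
  #.# -> #   bit 5 = 1  t=0,i=12
  #.. -> .   bit 4 = 0  t=0,i=2
  .## -> .   bit 3 = 0  t=0,i=0
  .#. -> #   bit 2 = 1  t=0,i=13
  ..# -> #   bit 1 = 1  t=0,i=3
  ... -> .   bit 0 = 0  t=0,i=7
  bits 11100110 = 230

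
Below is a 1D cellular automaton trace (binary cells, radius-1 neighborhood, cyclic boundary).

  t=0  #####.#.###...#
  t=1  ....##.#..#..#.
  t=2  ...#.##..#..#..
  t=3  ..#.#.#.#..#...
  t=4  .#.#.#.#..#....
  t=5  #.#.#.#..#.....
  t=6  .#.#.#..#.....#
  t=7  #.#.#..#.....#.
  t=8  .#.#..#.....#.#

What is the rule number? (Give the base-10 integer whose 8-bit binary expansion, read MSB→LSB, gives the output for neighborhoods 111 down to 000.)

  nb ###: next=.  (t=0,i=0, bit7=0)
  nb ##.: next=#  (t=0,i=4, bit6=1)
  nb #.#: next=#  (t=0,i=5, bit5=1)
  nb #..: next=.  (t=0,i=11, bit4=0)
  nb .##: next=.  (t=0,i=8, bit3=0)
  nb .#.: next=.  (t=0,i=6, bit2=0)
  nb ..#: next=#  (t=0,i=13, bit1=1)
  nb ...: next=.  (t=0,i=12, bit0=0)
  bits 01100010 = 98

98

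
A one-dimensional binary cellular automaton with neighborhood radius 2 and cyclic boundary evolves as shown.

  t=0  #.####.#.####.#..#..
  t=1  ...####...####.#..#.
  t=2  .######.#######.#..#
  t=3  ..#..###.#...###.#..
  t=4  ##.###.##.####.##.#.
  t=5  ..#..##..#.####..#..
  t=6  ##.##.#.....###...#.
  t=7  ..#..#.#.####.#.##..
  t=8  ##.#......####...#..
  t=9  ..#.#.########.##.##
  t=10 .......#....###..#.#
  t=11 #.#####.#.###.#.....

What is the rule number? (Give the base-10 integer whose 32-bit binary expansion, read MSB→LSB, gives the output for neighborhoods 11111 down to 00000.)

  nb #####: next=.  (t=2,i=3, bit31=0)
  nb ####.: next=#  (t=0,i=4, bit30=1)
  nb ###.#: next=#  (t=0,i=5, bit29=1)
  nb ###..: next=#  (t=1,i=6, bit28=1)
  nb ##.##: next=#  (t=2,i=7, bit27=1)
  nb ##.#.: next=#  (t=0,i=6, bit26=1)
  nb ##..#: next=.  (t=5,i=7, bit25=0)
  nb ##...: next=.  (t=1,i=7, bit24=0)
  nb #.###: next=.  (t=0,i=2, bit23=0)
  nb #.##.: next=.  (t=4,i=0, bit22=0)
  nb #.#.#: next=.  (t=0,i=7, bit21=0)
  nb #.#..: next=.  (t=0,i=14, bit20=0)
  nb #..##: next=#  (t=3,i=4, bit19=1)
  nb #..#.: next=.  (t=0,i=16, bit18=0)
  nb #...#: next=#  (t=1,i=8, bit17=1)
  nb #....: next=.  (t=1,i=0, bit16=0)
  nb .####: next=#  (t=0,i=3, bit15=1)
  nb .###.: next=.  (t=3,i=6, bit14=0)
  nb .##.#: next=.  (t=4,i=1, bit13=0)
  nb .##..: next=#  (t=5,i=6, bit12=1)
  nb .#.##: next=.  (t=0,i=1, bit11=0)
  nb .#.#.: next=.  (t=7,i=6, bit10=0)
  nb .#..#: next=#  (t=0,i=15, bit9=1)
  nb .#...: next=#  (t=1,i=19, bit8=1)
  nb ..###: next=#  (t=1,i=3, bit7=1)
  nb ..##.: next=.  (t=5,i=5, bit6=0)
  nb ..#.#: next=.  (t=0,i=0, bit5=0)
  nb ..#..: next=.  (t=0,i=17, bit4=0)
  nb ...##: next=#  (t=1,i=2, bit3=1)
  nb ...#.: next=#  (t=3,i=1, bit2=1)
  nb ....#: next=#  (t=1,i=1, bit1=1)
  nb .....: next=#  (t=6,i=9, bit0=1)
  bits 01111100000010101001001110001111 = 2081067919

2081067919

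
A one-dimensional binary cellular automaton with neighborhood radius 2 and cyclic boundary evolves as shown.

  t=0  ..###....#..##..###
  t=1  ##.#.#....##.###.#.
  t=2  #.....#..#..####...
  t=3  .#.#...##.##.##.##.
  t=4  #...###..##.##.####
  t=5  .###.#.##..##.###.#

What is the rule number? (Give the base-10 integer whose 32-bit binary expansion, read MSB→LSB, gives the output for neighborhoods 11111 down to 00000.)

  #####|.  b31=0 t=4,i=17
  ####.|#  b30=1 t=2,i=14
  ###.#|#  b29=1 t=1,i=15
  ###..|.  b28=0 t=0,i=4
  ##.##|#  b27=1 t=1,i=12
  ##.#.|.  b26=0 t=1,i=2
  ##..#|#  b25=1 t=0,i=0
  ##...|#  b24=1 t=0,i=5
  #.###|#  b23=1 t=1,i=13
  #.##.|#  b22=1 t=1,i=0
  #.#.#|.  b21=0 t=1,i=3
  #.#..|.  b20=0 t=1,i=5
  #..##|#  b19=1 t=0,i=1
  #..#.|#  b18=1 t=2,i=8
  #...#|#  b17=1 t=2,i=17
  #....|.  b16=0 t=0,i=6
  .####|#  b15=1 t=2,i=13
  .###.|#  b14=1 t=0,i=3
  .##.#|.  b13=0 t=1,i=1
  .##..|#  b12=1 t=0,i=13
  .#.##|.  b11=0 t=1,i=18
  .#.#.|.  b10=0 t=1,i=4
  .#..#|#  b9=1 t=0,i=10
  .#...|#  b8=1 t=1,i=6
  ..###|.  b7=0 t=0,i=2
  ..##.|.  b6=0 t=0,i=12
  ..#.#|.  b5=0 t=3,i=1
  ..#..|.  b4=0 t=0,i=9
  ...##|#  b3=1 t=1,i=9
  ...#.|.  b2=0 t=0,i=8
  ....#|.  b1=0 t=0,i=7
  .....|#  b0=1 t=2,i=3
  bits 01101011110011101101001100001001 = 1808716553

1808716553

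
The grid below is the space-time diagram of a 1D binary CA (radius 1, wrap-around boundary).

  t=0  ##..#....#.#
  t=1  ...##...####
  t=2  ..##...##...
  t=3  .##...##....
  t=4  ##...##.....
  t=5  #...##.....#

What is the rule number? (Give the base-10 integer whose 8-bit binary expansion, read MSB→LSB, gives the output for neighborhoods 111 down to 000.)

46

  [7] ### => .  t=0,i=0
  [6] ##. => .  t=0,i=1
  [5] #.# => #  t=0,i=10
  [4] #.. => .  t=0,i=2
  [3] .## => #  t=0,i=11
  [2] .#. => #  t=0,i=4
  [1] ..# => #  t=0,i=3
  [0] ... => .  t=0,i=6
  bits 00101110 = 46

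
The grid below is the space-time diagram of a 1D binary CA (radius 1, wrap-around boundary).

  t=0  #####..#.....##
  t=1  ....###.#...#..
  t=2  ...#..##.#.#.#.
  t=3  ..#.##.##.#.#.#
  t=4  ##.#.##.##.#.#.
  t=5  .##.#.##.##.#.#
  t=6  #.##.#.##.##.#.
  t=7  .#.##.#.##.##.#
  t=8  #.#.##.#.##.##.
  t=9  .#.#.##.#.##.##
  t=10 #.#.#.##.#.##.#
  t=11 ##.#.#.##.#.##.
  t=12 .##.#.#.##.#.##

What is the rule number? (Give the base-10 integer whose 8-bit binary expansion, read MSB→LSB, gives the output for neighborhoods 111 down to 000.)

  ### -> .   bit 7 = 0  t=0,i=0
  ##. -> #   bit 6 = 1  t=0,i=4
  #.# -> #   bit 5 = 1  t=1,i=7
  #.. -> #   bit 4 = 1  t=0,i=5
  .## -> .   bit 3 = 0  t=0,i=13
  .#. -> .   bit 2 = 0  t=0,i=7
  ..# -> #   bit 1 = 1  t=0,i=6
  ... -> .   bit 0 = 0  t=0,i=9
  bits 01110010 = 114

114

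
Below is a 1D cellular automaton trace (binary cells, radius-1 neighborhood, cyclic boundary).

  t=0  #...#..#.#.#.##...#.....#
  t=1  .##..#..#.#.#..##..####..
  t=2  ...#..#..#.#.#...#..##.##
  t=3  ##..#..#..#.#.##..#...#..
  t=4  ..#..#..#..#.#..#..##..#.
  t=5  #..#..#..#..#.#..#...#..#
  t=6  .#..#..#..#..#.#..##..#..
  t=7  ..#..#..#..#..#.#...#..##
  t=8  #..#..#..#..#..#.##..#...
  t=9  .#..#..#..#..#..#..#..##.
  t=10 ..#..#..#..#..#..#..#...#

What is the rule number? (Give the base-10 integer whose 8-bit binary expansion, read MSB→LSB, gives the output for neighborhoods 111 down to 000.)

177

  ### -> #   bit 7 = 1  t=1,i=20
  ##. -> .   bit 6 = 0  t=0,i=0
  #.# -> #   bit 5 = 1  t=0,i=8
  #.. -> #   bit 4 = 1  t=0,i=1
  .## -> .   bit 3 = 0  t=0,i=13
  .#. -> .   bit 2 = 0  t=0,i=4
  ..# -> .   bit 1 = 0  t=0,i=3
  ... -> #   bit 0 = 1  t=0,i=2
  bits 10110001 = 177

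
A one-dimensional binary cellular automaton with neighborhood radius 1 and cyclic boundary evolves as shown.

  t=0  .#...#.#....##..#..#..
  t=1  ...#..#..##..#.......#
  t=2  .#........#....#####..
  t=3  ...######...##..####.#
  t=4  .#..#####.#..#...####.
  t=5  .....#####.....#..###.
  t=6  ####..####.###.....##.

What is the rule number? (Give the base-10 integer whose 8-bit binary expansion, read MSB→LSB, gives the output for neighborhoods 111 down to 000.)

  ### -> #   bit 7 = 1  t=2,i=16
  ##. -> #   bit 6 = 1  t=0,i=13
  #.# -> #   bit 5 = 1  t=0,i=6
  #.. -> .   bit 4 = 0  t=0,i=2
  .## -> .   bit 3 = 0  t=0,i=12
  .#. -> .   bit 2 = 0  t=0,i=1
  ..# -> .   bit 1 = 0  t=0,i=0
  ... -> #   bit 0 = 1  t=0,i=3
  bits 11100001 = 225

225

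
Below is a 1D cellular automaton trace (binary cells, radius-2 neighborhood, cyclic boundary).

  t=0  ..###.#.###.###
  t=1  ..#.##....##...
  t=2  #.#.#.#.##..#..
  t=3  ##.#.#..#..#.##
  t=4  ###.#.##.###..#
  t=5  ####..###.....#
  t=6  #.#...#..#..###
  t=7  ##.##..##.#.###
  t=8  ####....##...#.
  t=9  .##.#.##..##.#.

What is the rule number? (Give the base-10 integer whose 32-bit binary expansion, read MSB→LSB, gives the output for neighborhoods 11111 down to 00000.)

1833346986

  #####|.  b31=0 t=5,i=1
  ####.|#  b30=1 t=3,i=0
  ###.#|#  b29=1 t=0,i=4
  ###..|.  b28=0 t=0,i=14
  ##.##|#  b27=1 t=0,i=11
  ##.#.|#  b26=1 t=0,i=5
  ##..#|.  b25=0 t=0,i=0
  ##...|#  b24=1 t=1,i=6
  #.###|.  b23=0 t=0,i=8
  #.##.|#  b22=1 t=1,i=4
  #.#.#|.  b21=0 t=0,i=6
  #.#..|.  b20=0 t=3,i=5
  #..##|.  b19=0 t=0,i=1
  #..#.|#  b18=1 t=2,i=11
  #...#|#  b17=1 t=6,i=4
  #....|.  b16=0 t=1,i=7
  .####|#  b15=1 t=3,i=14
  .###.|.  b14=0 t=0,i=3
  .##.#|#  b13=1 t=4,i=7
  .##..|.  b12=0 t=1,i=5
  .#.##|.  b11=0 t=0,i=7
  .#.#.|#  b10=1 t=2,i=1
  .#..#|#  b9=1 t=2,i=13
  .#...|#  b8=1 t=6,i=3
  ..###|#  b7=1 t=0,i=2
  ..##.|.  b6=0 t=1,i=10
  ..#.#|#  b5=1 t=1,i=2
  ..#..|.  b4=0 t=2,i=12
  ...##|#  b3=1 t=1,i=9
  ...#.|.  b2=0 t=1,i=1
  ....#|#  b1=1 t=1,i=0
  .....|.  b0=0 t=1,i=14
  bits 01101101010001101010011110101010 = 1833346986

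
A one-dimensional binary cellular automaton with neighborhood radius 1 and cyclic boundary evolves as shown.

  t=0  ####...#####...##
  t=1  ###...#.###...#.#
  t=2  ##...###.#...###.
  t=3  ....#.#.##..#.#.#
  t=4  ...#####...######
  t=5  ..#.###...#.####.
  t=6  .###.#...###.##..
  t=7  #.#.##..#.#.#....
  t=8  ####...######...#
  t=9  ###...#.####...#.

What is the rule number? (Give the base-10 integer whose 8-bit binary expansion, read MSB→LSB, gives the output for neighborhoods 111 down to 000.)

  ### -> #   bit 7 = 1  t=0,i=0
  ##. -> .   bit 6 = 0  t=0,i=3
  #.# -> #   bit 5 = 1  t=1,i=7
  #.. -> .   bit 4 = 0  t=0,i=4
  .## -> .   bit 3 = 0  t=0,i=7
  .#. -> #   bit 2 = 1  t=1,i=6
  ..# -> #   bit 1 = 1  t=0,i=6
  ... -> .   bit 0 = 0  t=0,i=5
  bits 10100110 = 166

166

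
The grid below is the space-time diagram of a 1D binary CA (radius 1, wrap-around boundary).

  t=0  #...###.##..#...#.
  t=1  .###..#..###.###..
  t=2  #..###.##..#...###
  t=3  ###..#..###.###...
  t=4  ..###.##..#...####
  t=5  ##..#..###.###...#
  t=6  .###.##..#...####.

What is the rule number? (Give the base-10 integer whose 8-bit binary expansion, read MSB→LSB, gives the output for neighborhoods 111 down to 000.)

83

  ### -> .   bit 7 = 0  t=0,i=5
  ##. -> #   bit 6 = 1  t=0,i=6
  #.# -> .   bit 5 = 0  t=0,i=7
  #.. -> #   bit 4 = 1  t=0,i=1
  .## -> .   bit 3 = 0  t=0,i=4
  .#. -> .   bit 2 = 0  t=0,i=0
  ..# -> #   bit 1 = 1  t=0,i=3
  ... -> #   bit 0 = 1  t=0,i=2
  bits 01010011 = 83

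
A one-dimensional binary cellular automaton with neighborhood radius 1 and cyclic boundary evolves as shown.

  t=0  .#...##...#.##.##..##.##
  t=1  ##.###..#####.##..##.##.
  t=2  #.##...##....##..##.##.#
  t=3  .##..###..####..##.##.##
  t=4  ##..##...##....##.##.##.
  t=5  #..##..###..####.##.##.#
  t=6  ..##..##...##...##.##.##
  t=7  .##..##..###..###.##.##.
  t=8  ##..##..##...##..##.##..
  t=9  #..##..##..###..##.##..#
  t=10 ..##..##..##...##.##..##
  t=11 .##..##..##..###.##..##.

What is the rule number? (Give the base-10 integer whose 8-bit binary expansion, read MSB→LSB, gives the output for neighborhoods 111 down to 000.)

47

  nb ###: next=.  (t=1,i=4, bit7=0)
  nb ##.: next=.  (t=0,i=6, bit6=0)
  nb #.#: next=#  (t=0,i=0, bit5=1)
  nb #..: next=.  (t=0,i=2, bit4=0)
  nb .##: next=#  (t=0,i=5, bit3=1)
  nb .#.: next=#  (t=0,i=1, bit2=1)
  nb ..#: next=#  (t=0,i=4, bit1=1)
  nb ...: next=#  (t=0,i=3, bit0=1)
  bits 00101111 = 47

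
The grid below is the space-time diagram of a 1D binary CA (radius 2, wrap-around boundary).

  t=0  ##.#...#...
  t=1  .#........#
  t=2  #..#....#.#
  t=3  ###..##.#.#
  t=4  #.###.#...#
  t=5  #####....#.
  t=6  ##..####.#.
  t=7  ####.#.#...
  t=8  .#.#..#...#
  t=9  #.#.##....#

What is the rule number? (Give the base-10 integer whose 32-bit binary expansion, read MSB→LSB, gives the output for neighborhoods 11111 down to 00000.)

  [31] ##### => .  t=5,i=2
  [30] ####. => .  t=3,i=1
  [29] ###.# => #  t=4,i=4
  [28] ###.. => #  t=3,i=2
  [27] ##.## => #  t=4,i=1
  [26] ##.#. => .  t=0,i=2
  [25] ##..# => #  t=2,i=1
  [24] ##... => #  t=5,i=5
  [23] #.### => #  t=3,i=10
  [22] #.##. => #  t=2,i=10
  [21] #.#.# => .  t=3,i=8
  [20] #.#.. => .  t=0,i=3
  [19] #..## => #  t=3,i=4
  [18] #..#. => #  t=2,i=2
  [17] #...# => .  t=0,i=5
  [16] #.... => #  t=1,i=3
  [15] .#### => #  t=3,i=0
  [14] .###. => #  t=4,i=3
  [13] .##.# => #  t=0,i=1
  [12] .##.. => #  t=2,i=0
  [11] .#.## => .  t=2,i=9
  [10] .#.#. => #  t=1,i=0
  [9] .#..# => #  t=8,i=4
  [8] .#... => .  t=0,i=4
  [7] ..### => .  t=6,i=4
  [6] ..##. => .  t=0,i=0
  [5] ..#.# => #  t=1,i=10
  [4] ..#.. => .  t=0,i=7
  [3] ...## => #  t=0,i=10
  [2] ...#. => .  t=0,i=6
  [1] ....# => #  t=1,i=8
  [0] ..... => .  t=1,i=4
  bits 00111011110011011111011000101010 = 1003353642

1003353642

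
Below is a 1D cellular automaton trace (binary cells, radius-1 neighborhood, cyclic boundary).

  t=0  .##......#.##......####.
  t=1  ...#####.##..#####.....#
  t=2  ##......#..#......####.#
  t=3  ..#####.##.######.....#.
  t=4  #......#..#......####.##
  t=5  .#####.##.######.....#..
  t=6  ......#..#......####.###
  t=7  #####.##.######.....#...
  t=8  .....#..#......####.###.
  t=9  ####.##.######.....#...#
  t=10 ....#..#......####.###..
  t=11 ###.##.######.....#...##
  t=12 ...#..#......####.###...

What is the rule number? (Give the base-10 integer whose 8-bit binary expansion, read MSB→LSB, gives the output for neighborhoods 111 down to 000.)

  ###|.  b7=0 t=0,i=20
  ##.|.  b6=0 t=0,i=2
  #.#|#  b5=1 t=0,i=10
  #..|#  b4=1 t=0,i=3
  .##|.  b3=0 t=0,i=1
  .#.|#  b2=1 t=0,i=9
  ..#|.  b1=0 t=0,i=0
  ...|#  b0=1 t=0,i=4
  bits 00110101 = 53

53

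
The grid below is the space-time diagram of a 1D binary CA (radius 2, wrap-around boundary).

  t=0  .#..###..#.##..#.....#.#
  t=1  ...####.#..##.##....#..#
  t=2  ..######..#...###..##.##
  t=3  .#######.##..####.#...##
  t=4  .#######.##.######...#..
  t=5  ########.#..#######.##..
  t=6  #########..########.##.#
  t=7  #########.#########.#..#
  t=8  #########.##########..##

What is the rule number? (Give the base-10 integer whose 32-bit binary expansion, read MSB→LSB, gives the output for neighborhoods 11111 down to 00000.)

4125937820

  [31] ##### => #  t=2,i=4
  [30] ####. => #  t=1,i=5
  [29] ###.# => #  t=1,i=6
  [28] ###.. => #  t=0,i=6
  [27] ##.## => .  t=1,i=13
  [26] ##.#. => #  t=1,i=7
  [25] ##..# => .  t=0,i=7
  [24] ##... => #  t=1,i=16
  [23] #.### => #  t=3,i=1
  [22] #.##. => #  t=0,i=11
  [21] #.#.# => #  t=0,i=23
  [20] #.#.. => .  t=0,i=1
  [19] #..## => #  t=0,i=3
  [18] #..#. => #  t=0,i=8
  [17] #...# => .  t=1,i=1
  [16] #.... => .  t=0,i=17
  [15] .#### => #  t=1,i=4
  [14] .###. => #  t=0,i=5
  [13] .##.# => .  t=1,i=12
  [12] .##.. => #  t=0,i=12
  [11] .#.## => .  t=0,i=10
  [10] .#.#. => .  t=0,i=0
  [9] .#..# => .  t=0,i=2
  [8] .#... => .  t=0,i=16
  [7] ..### => #  t=0,i=4
  [6] ..##. => .  t=1,i=11
  [5] ..#.# => .  t=0,i=9
  [4] ..#.. => #  t=0,i=15
  [3] ...## => #  t=1,i=2
  [2] ...#. => #  t=0,i=20
  [1] ....# => .  t=0,i=19
  [0] ..... => .  t=0,i=18
  bits 11110101111011001101000010011100 = 4125937820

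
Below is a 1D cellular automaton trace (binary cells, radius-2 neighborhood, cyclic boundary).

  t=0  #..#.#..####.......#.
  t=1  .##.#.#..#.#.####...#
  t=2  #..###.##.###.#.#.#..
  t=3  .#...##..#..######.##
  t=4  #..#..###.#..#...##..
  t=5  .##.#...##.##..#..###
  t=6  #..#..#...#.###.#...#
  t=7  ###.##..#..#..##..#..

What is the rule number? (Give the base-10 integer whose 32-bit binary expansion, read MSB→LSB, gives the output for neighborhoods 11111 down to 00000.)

  [31] ##### => .  t=3,i=14
  [30] ####. => .  t=0,i=10
  [29] ###.# => #  t=2,i=5
  [28] ###.. => #  t=0,i=11
  [27] ##.## => #  t=2,i=6
  [26] ##.#. => #  t=1,i=3
  [25] ##..# => #  t=3,i=7
  [24] ##... => .  t=0,i=12
  [23] #.### => .  t=1,i=13
  [22] #.##. => .  t=1,i=1
  [21] #.#.# => #  t=1,i=4
  [20] #.#.. => .  t=0,i=0
  [19] #..## => .  t=0,i=7
  [18] #..#. => #  t=0,i=2
  [17] #...# => #  t=1,i=18
  [16] #.... => #  t=0,i=13
  [15] .#### => #  t=0,i=9
  [14] .###. => .  t=2,i=4
  [13] .##.# => .  t=1,i=2
  [12] .##.. => #  t=3,i=6
  [11] .#.## => #  t=1,i=0
  [10] .#.#. => #  t=0,i=4
  [9] .#..# => #  t=0,i=1
  [8] .#... => .  t=3,i=2
  [7] ..### => .  t=0,i=8
  [6] ..##. => .  t=3,i=5
  [5] ..#.# => .  t=0,i=3
  [4] ..#.. => .  t=2,i=0
  [3] ...## => .  t=3,i=4
  [2] ...#. => .  t=0,i=18
  [1] ....# => .  t=0,i=17
  [0] ..... => #  t=0,i=14
  bits 00111110001001111001111000000001 = 1042783745

1042783745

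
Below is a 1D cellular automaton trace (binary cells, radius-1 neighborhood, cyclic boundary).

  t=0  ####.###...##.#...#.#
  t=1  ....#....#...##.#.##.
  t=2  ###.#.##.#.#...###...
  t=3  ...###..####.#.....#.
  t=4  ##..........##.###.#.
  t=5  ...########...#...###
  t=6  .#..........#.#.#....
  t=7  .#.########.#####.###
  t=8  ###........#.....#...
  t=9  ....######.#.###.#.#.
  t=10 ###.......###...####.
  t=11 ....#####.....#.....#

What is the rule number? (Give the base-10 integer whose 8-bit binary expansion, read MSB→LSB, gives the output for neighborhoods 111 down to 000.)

  ###|.  b7=0 t=0,i=0
  ##.|.  b6=0 t=0,i=3
  #.#|#  b5=1 t=0,i=4
  #..|.  b4=0 t=0,i=8
  .##|.  b3=0 t=0,i=5
  .#.|#  b2=1 t=0,i=14
  ..#|.  b1=0 t=0,i=10
  ...|#  b0=1 t=0,i=9
  bits 00100101 = 37

37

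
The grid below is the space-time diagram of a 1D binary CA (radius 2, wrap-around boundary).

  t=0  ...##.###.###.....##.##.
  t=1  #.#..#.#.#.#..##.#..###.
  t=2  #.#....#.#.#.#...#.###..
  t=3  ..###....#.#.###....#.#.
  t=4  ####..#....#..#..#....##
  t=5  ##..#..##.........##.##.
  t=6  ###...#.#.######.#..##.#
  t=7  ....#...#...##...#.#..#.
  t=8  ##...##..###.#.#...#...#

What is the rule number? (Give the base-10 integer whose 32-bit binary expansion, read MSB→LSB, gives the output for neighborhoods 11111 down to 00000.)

2323337609

  ##### -> #   bit 31 = 1  t=4,i=0
  ####. -> .   bit 30 = 0  t=4,i=2
  ###.# -> .   bit 29 = 0  t=0,i=8
  ###.. -> .   bit 28 = 0  t=0,i=12
  ##.## -> #   bit 27 = 1  t=0,i=5
  ##.#. -> .   bit 26 = 0  t=1,i=16
  ##..# -> #   bit 25 = 1  t=2,i=22
  ##... -> .   bit 24 = 0  t=0,i=13
  #.### -> .   bit 23 = 0  t=0,i=6
  #.##. -> #   bit 22 = 1  t=0,i=21
  #.#.# -> #   bit 21 = 1  t=1,i=0
  #.#.. -> #   bit 20 = 1  t=1,i=2
  #..## -> #   bit 19 = 1  t=1,i=13
  #..#. -> .   bit 18 = 0  t=1,i=4
  #...# -> #   bit 17 = 1  t=2,i=15
  #.... -> #   bit 16 = 1  t=0,i=0
  .#### -> .   bit 15 = 0  t=4,i=23
  .###. -> #   bit 14 = 1  t=0,i=7
  .##.# -> .   bit 13 = 0  t=0,i=4
  .##.. -> #   bit 12 = 1  t=0,i=22
  .#.## -> .   bit 11 = 0  t=2,i=18
  .#.#. -> .   bit 10 = 0  t=1,i=1
  .#..# -> .   bit 9 = 0  t=1,i=3
  .#... -> #   bit 8 = 1  t=2,i=3
  ..### -> #   bit 7 = 1  t=1,i=20
  ..##. -> .   bit 6 = 0  t=0,i=3
  ..#.# -> .   bit 5 = 0  t=1,i=5
  ..#.. -> .   bit 4 = 0  t=4,i=6
  ...## -> #   bit 3 = 1  t=0,i=2
  ...#. -> .   bit 2 = 0  t=2,i=6
  ....# -> .   bit 1 = 0  t=0,i=1
  ..... -> #   bit 0 = 1  t=0,i=15
  bits 10001010011110110101000110001001 = 2323337609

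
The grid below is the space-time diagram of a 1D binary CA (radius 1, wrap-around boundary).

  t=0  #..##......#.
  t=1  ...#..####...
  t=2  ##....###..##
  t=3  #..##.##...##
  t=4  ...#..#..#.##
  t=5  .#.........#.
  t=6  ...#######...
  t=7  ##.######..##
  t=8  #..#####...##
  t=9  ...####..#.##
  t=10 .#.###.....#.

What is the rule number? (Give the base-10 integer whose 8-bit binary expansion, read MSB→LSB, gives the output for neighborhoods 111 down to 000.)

  ###|#  b7=1 t=1,i=7
  ##.|.  b6=0 t=0,i=4
  #.#|.  b5=0 t=0,i=12
  #..|.  b4=0 t=0,i=1
  .##|#  b3=1 t=0,i=3
  .#.|.  b2=0 t=0,i=0
  ..#|.  b1=0 t=0,i=2
  ...|#  b0=1 t=0,i=6
  bits 10001001 = 137

137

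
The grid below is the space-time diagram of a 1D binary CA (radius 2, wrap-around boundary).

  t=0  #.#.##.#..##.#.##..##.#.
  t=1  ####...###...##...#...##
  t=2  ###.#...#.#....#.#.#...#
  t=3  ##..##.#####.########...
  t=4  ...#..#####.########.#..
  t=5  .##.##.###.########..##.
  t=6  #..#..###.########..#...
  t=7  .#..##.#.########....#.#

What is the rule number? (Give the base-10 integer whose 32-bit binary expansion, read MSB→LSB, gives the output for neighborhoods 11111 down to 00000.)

  [31] ##### => #  t=1,i=0
  [30] ####. => #  t=1,i=2
  [29] ###.# => .  t=2,i=2
  [28] ###.. => .  t=1,i=3
  [27] ##.## => #  t=3,i=6
  [26] ##.#. => .  t=0,i=6
  [25] ##..# => .  t=0,i=17
  [24] ##... => #  t=1,i=4
  [23] #.### => #  t=3,i=7
  [22] #.##. => .  t=0,i=4
  [21] #.#.# => #  t=0,i=0
  [20] #.#.. => #  t=0,i=7
  [19] #..## => #  t=0,i=9
  [18] #..#. => .  t=6,i=2
  [17] #...# => .  t=1,i=5
  [16] #.... => .  t=2,i=12
  [15] .#### => #  t=1,i=23
  [14] .###. => #  t=1,i=8
  [13] .##.# => .  t=0,i=5
  [12] .##.. => .  t=0,i=16
  [11] .#.## => #  t=0,i=3
  [10] .#.#. => #  t=0,i=1
  [9] .#..# => #  t=0,i=8
  [8] .#... => #  t=1,i=19
  [7] ..### => .  t=1,i=7
  [6] ..##. => .  t=0,i=10
  [5] ..#.# => #  t=2,i=8
  [4] ..#.. => .  t=1,i=18
  [3] ...## => .  t=1,i=6
  [2] ...#. => #  t=1,i=17
  [1] ....# => #  t=2,i=13
  [0] ..... => .  t=4,i=0
  bits 11001001101110001100111100100110 = 3384332070

3384332070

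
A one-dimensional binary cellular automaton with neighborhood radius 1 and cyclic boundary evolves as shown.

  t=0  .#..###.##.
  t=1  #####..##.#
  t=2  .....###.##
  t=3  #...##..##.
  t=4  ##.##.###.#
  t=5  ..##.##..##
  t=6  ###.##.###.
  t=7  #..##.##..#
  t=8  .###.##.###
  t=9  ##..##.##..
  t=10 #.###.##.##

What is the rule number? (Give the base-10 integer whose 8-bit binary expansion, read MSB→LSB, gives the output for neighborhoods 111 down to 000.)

62

  [7] ### => .  t=0,i=5
  [6] ##. => .  t=0,i=6
  [5] #.# => #  t=0,i=7
  [4] #.. => #  t=0,i=2
  [3] .## => #  t=0,i=4
  [2] .#. => #  t=0,i=1
  [1] ..# => #  t=0,i=0
  [0] ... => .  t=2,i=1
  bits 00111110 = 62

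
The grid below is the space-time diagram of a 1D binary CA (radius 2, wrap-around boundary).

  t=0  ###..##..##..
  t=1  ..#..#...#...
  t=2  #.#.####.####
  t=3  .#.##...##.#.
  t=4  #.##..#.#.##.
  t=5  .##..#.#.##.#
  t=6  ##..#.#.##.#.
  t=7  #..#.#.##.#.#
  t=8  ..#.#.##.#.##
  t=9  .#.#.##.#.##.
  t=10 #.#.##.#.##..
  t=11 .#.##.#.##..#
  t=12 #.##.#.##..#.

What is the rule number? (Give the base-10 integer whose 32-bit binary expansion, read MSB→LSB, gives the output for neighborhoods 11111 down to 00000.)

2631339347

  nb #####: next=#  (t=2,i=11, bit31=1)
  nb ####.: next=.  (t=2,i=6, bit30=0)
  nb ###.#: next=.  (t=2,i=0, bit29=0)
  nb ###..: next=#  (t=0,i=2, bit28=1)
  nb ##.##: next=#  (t=2,i=8, bit27=1)
  nb ##.#.: next=#  (t=2,i=1, bit26=1)
  nb ##..#: next=.  (t=0,i=3, bit25=0)
  nb ##...: next=.  (t=3,i=5, bit24=0)
  nb #.###: next=#  (t=2,i=4, bit23=1)
  nb #.##.: next=#  (t=3,i=3, bit22=1)
  nb #.#.#: next=.  (t=2,i=2, bit21=0)
  nb #.#..: next=#  (t=3,i=11, bit20=1)
  nb #..##: next=.  (t=0,i=4, bit19=0)
  nb #..#.: next=#  (t=1,i=4, bit18=1)
  nb #...#: next=#  (t=1,i=7, bit17=1)
  nb #....: next=#  (t=1,i=11, bit16=1)
  nb .####: next=.  (t=2,i=5, bit15=0)
  nb .###.: next=.  (t=0,i=1, bit14=0)
  nb .##.#: next=.  (t=3,i=9, bit13=0)
  nb .##..: next=.  (t=0,i=6, bit12=0)
  nb .#.##: next=#  (t=2,i=3, bit11=1)
  nb .#.#.: next=#  (t=4,i=7, bit10=1)
  nb .#..#: next=.  (t=1,i=3, bit9=0)
  nb .#...: next=#  (t=1,i=6, bit8=1)
  nb ..###: next=.  (t=0,i=0, bit7=0)
  nb ..##.: next=#  (t=0,i=5, bit6=1)
  nb ..#.#: next=.  (t=3,i=1, bit5=0)
  nb ..#..: next=#  (t=1,i=2, bit4=1)
  nb ...##: next=.  (t=3,i=7, bit3=0)
  nb ...#.: next=.  (t=1,i=1, bit2=0)
  nb ....#: next=#  (t=1,i=0, bit1=1)
  nb .....: next=#  (t=1,i=12, bit0=1)
  bits 10011100110101110000110101010011 = 2631339347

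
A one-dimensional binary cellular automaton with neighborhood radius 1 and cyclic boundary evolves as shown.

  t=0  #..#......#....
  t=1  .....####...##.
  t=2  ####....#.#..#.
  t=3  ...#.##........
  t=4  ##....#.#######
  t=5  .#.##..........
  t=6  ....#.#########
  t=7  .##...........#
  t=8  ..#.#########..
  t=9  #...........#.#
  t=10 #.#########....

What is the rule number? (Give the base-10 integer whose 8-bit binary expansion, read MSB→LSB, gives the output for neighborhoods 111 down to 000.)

  ###|.  b7=0 t=1,i=6
  ##.|#  b6=1 t=1,i=8
  #.#|.  b5=0 t=2,i=9
  #..|.  b4=0 t=0,i=1
  .##|.  b3=0 t=1,i=5
  .#.|.  b2=0 t=0,i=0
  ..#|.  b1=0 t=0,i=2
  ...|#  b0=1 t=0,i=5
  bits 01000001 = 65

65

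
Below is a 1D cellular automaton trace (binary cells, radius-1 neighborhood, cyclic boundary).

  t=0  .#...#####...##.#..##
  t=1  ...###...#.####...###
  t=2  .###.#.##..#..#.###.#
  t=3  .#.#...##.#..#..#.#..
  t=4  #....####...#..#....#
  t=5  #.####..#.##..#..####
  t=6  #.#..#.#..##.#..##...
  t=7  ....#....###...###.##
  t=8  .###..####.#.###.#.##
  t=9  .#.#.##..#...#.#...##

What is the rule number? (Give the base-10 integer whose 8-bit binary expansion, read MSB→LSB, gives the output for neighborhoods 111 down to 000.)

  nb ###: next=.  (t=0,i=6, bit7=0)
  nb ##.: next=#  (t=0,i=9, bit6=1)
  nb #.#: next=.  (t=0,i=0, bit5=0)
  nb #..: next=.  (t=0,i=2, bit4=0)
  nb .##: next=#  (t=0,i=5, bit3=1)
  nb .#.: next=.  (t=0,i=1, bit2=0)
  nb ..#: next=#  (t=0,i=4, bit1=1)
  nb ...: next=#  (t=0,i=3, bit0=1)
  bits 01001011 = 75

75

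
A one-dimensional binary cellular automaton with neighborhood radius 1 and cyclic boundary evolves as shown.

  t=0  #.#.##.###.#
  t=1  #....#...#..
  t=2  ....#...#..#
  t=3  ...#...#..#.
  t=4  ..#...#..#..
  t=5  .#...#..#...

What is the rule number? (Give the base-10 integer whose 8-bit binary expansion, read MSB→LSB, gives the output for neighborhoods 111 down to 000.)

66

  ###|.  b7=0 t=0,i=8
  ##.|#  b6=1 t=0,i=0
  #.#|.  b5=0 t=0,i=1
  #..|.  b4=0 t=1,i=1
  .##|.  b3=0 t=0,i=4
  .#.|.  b2=0 t=0,i=2
  ..#|#  b1=1 t=1,i=4
  ...|.  b0=0 t=1,i=2
  bits 01000010 = 66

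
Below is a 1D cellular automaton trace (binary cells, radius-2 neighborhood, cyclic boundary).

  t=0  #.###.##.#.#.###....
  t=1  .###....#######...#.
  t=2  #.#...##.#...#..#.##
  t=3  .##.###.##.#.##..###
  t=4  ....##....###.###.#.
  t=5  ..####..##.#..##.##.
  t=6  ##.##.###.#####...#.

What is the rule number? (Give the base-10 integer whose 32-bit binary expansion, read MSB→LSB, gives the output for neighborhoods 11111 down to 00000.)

1186651738

  ##### -> .   bit 31 = 0  t=1,i=10
  ####. -> #   bit 30 = 1  t=1,i=13
  ###.# -> .   bit 29 = 0  t=0,i=4
  ###.. -> .   bit 28 = 0  t=0,i=15
  ##.## -> .   bit 27 = 0  t=0,i=5
  ##.#. -> #   bit 26 = 1  t=0,i=8
  ##..# -> #   bit 25 = 1  t=3,i=15
  ##... -> .   bit 24 = 0  t=0,i=16
  #.### -> #   bit 23 = 1  t=0,i=2
  #.##. -> .   bit 22 = 0  t=0,i=6
  #.#.# -> #   bit 21 = 1  t=0,i=9
  #.#.. -> #   bit 20 = 1  t=2,i=2
  #..## -> #   bit 19 = 1  t=1,i=0
  #..#. -> .   bit 18 = 0  t=2,i=15
  #...# -> #   bit 17 = 1  t=1,i=16
  #.... -> .   bit 16 = 0  t=0,i=17
  .#### -> #   bit 15 = 1  t=1,i=9
  .###. -> #   bit 14 = 1  t=0,i=3
  .##.# -> .   bit 13 = 0  t=0,i=7
  .##.. -> #   bit 12 = 1  t=3,i=14
  .#.## -> #   bit 11 = 1  t=0,i=1
  .#.#. -> #   bit 10 = 1  t=0,i=10
  .#..# -> #   bit 9 = 1  t=1,i=19
  .#... -> .   bit 8 = 0  t=2,i=3
  ..### -> .   bit 7 = 0  t=1,i=1
  ..##. -> #   bit 6 = 1  t=2,i=6
  ..#.# -> .   bit 5 = 0  t=0,i=0
  ..#.. -> #   bit 4 = 1  t=1,i=18
  ...## -> #   bit 3 = 1  t=1,i=7
  ...#. -> .   bit 2 = 0  t=0,i=19
  ....# -> #   bit 1 = 1  t=0,i=18
  ..... -> .   bit 0 = 0  t=4,i=1
  bits 01000110101110101101111001011010 = 1186651738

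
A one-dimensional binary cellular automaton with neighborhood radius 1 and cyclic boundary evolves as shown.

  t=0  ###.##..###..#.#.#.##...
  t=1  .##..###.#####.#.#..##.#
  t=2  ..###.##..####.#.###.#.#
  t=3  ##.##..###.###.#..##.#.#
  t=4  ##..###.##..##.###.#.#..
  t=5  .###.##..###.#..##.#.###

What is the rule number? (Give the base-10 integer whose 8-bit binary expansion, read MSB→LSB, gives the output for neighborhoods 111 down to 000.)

  [7] ### => #  t=0,i=1
  [6] ##. => #  t=0,i=2
  [5] #.# => .  t=0,i=3
  [4] #.. => #  t=0,i=6
  [3] .## => .  t=0,i=0
  [2] .#. => #  t=0,i=13
  [1] ..# => #  t=0,i=7
  [0] ... => .  t=0,i=22
  bits 11010110 = 214

214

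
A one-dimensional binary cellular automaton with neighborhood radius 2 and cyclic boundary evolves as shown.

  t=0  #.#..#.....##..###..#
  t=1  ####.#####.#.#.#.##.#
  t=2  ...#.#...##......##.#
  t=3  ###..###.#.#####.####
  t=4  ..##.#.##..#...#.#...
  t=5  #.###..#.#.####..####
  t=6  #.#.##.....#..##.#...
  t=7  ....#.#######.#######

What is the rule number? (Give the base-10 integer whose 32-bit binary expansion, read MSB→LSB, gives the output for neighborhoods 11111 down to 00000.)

936584151

  [31] ##### => .  t=1,i=1
  [30] ####. => .  t=1,i=2
  [29] ###.# => #  t=1,i=3
  [28] ###.. => #  t=0,i=17
  [27] ##.## => .  t=1,i=4
  [26] ##.#. => #  t=0,i=1
  [25] ##..# => #  t=0,i=13
  [24] ##... => #  t=2,i=11
  [23] #.### => #  t=1,i=5
  [22] #.##. => #  t=1,i=17
  [21] #.#.# => .  t=1,i=11
  [20] #.#.. => #  t=0,i=2
  [19] #..## => .  t=0,i=14
  [18] #..#. => .  t=0,i=4
  [17] #...# => #  t=2,i=1
  [16] #.... => #  t=0,i=7
  [15] .#### => .  t=1,i=0
  [14] .###. => .  t=0,i=16
  [13] .##.# => #  t=0,i=0
  [12] .##.. => .  t=0,i=12
  [11] .#.## => .  t=1,i=16
  [10] .#.#. => .  t=1,i=12
  [9] .#..# => #  t=0,i=3
  [8] .#... => #  t=0,i=6
  [7] ..### => #  t=0,i=15
  [6] ..##. => #  t=0,i=11
  [5] ..#.# => .  t=2,i=3
  [4] ..#.. => #  t=0,i=5
  [3] ...## => .  t=0,i=10
  [2] ...#. => #  t=2,i=2
  [1] ....# => #  t=0,i=9
  [0] ..... => #  t=0,i=8
  bits 00110111110100110010001111010111 = 936584151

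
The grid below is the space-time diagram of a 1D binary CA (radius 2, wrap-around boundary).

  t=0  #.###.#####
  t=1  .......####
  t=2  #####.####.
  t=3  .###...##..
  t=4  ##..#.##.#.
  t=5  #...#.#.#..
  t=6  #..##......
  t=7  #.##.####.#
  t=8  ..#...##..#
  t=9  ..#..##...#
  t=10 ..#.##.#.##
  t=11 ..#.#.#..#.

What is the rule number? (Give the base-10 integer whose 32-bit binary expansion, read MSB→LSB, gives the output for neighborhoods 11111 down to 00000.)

3309928701

  #####|#  b31=1 t=0,i=8
  ####.|#  b30=1 t=0,i=10
  ###.#|.  b29=0 t=0,i=0
  ###..|.  b28=0 t=1,i=10
  ##.##|.  b27=0 t=0,i=1
  ##.#.|#  b26=1 t=4,i=8
  ##..#|.  b25=0 t=4,i=2
  ##...|#  b24=1 t=1,i=0
  #.###|.  b23=0 t=0,i=2
  #.##.|#  b22=1 t=4,i=0
  #.#.#|.  b21=0 t=4,i=9
  #.#..|.  b20=0 t=5,i=8
  #..##|#  b19=1 t=6,i=2
  #..#.|.  b18=0 t=4,i=3
  #...#|.  b17=0 t=3,i=5
  #....|#  b16=1 t=1,i=1
  .####|#  b15=1 t=0,i=7
  .###.|.  b14=0 t=0,i=3
  .##.#|.  b13=0 t=4,i=7
  .##..|.  b12=0 t=3,i=8
  .#.##|.  b11=0 t=4,i=5
  .#.#.|.  b10=0 t=5,i=5
  .#..#|.  b9=0 t=5,i=9
  .#...|.  b8=0 t=5,i=1
  ..###|#  b7=1 t=1,i=7
  ..##.|#  b6=1 t=3,i=7
  ..#.#|#  b5=1 t=4,i=4
  ..#..|#  b4=1 t=5,i=0
  ...##|#  b3=1 t=1,i=6
  ...#.|#  b2=1 t=5,i=3
  ....#|.  b1=0 t=1,i=5
  .....|#  b0=1 t=1,i=2
  bits 11000101010010011000000011111101 = 3309928701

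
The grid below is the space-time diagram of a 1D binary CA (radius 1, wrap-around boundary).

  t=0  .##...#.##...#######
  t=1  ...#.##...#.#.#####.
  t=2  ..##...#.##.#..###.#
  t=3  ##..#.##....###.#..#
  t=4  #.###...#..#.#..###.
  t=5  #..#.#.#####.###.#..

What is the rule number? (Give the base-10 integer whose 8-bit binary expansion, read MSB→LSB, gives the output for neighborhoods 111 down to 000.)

150

  ### -> #   bit 7 = 1  t=0,i=14
  ##. -> .   bit 6 = 0  t=0,i=2
  #.# -> .   bit 5 = 0  t=0,i=0
  #.. -> #   bit 4 = 1  t=0,i=3
  .## -> .   bit 3 = 0  t=0,i=1
  .#. -> #   bit 2 = 1  t=0,i=6
  ..# -> #   bit 1 = 1  t=0,i=5
  ... -> .   bit 0 = 0  t=0,i=4
  bits 10010110 = 150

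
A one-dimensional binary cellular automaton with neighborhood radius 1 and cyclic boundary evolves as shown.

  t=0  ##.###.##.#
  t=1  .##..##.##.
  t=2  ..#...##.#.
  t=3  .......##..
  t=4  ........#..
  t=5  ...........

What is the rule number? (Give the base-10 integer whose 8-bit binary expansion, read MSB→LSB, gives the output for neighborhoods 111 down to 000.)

  nb ###: next=.  (t=0,i=0, bit7=0)
  nb ##.: next=#  (t=0,i=1, bit6=1)
  nb #.#: next=#  (t=0,i=2, bit5=1)
  nb #..: next=.  (t=1,i=3, bit4=0)
  nb .##: next=.  (t=0,i=3, bit3=0)
  nb .#.: next=.  (t=2,i=2, bit2=0)
  nb ..#: next=.  (t=1,i=0, bit1=0)
  nb ...: next=.  (t=2,i=0, bit0=0)
  bits 01100000 = 96

96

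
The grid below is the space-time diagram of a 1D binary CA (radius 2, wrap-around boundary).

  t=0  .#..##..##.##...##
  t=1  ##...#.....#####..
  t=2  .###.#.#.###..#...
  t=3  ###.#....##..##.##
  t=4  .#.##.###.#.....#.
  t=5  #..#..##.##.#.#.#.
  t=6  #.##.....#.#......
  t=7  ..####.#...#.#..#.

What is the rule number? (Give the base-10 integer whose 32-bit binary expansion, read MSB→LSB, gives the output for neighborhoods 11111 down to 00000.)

1171738778

  ##### -> .   bit 31 = 0  t=1,i=13
  ####. -> #   bit 30 = 1  t=1,i=14
  ###.# -> .   bit 29 = 0  t=2,i=3
  ###.. -> .   bit 28 = 0  t=1,i=15
  ##.## -> .   bit 27 = 0  t=0,i=10
  ##.#. -> #   bit 26 = 1  t=0,i=0
  ##..# -> .   bit 25 = 0  t=0,i=6
  ##... -> #   bit 24 = 1  t=0,i=13
  #.### -> #   bit 23 = 1  t=2,i=9
  #.##. -> #   bit 22 = 1  t=0,i=11
  #.#.# -> .   bit 21 = 0  t=2,i=5
  #.#.. -> #   bit 20 = 1  t=0,i=1
  #..## -> .   bit 19 = 0  t=0,i=3
  #..#. -> #   bit 18 = 1  t=2,i=13
  #...# -> #   bit 17 = 1  t=0,i=14
  #.... -> #   bit 16 = 1  t=1,i=7
  .#### -> .   bit 15 = 0  t=1,i=12
  .###. -> #   bit 14 = 1  t=2,i=2
  .##.# -> .   bit 13 = 0  t=0,i=9
  .##.. -> #   bit 12 = 1  t=0,i=5
  .#.## -> .   bit 11 = 0  t=2,i=8
  .#.#. -> .   bit 10 = 0  t=2,i=6
  .#..# -> .   bit 9 = 0  t=0,i=2
  .#... -> .   bit 8 = 0  t=1,i=6
  ..### -> #   bit 7 = 1  t=1,i=11
  ..##. -> .   bit 6 = 0  t=0,i=4
  ..#.# -> .   bit 5 = 0  t=4,i=1
  ..#.. -> #   bit 4 = 1  t=1,i=5
  ...## -> #   bit 3 = 1  t=0,i=15
  ...#. -> .   bit 2 = 0  t=1,i=4
  ....# -> #   bit 1 = 1  t=1,i=9
  ..... -> .   bit 0 = 0  t=1,i=8
  bits 01000101110101110101000010011010 = 1171738778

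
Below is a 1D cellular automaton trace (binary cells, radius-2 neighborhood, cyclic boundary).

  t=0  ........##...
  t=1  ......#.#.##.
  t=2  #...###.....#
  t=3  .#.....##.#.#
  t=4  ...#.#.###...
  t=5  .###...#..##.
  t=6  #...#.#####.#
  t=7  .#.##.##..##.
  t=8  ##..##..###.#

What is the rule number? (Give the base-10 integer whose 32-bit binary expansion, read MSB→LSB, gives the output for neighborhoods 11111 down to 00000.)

797811318

  ##### -> .   bit 31 = 0  t=6,i=8
  ####. -> .   bit 30 = 0  t=6,i=9
  ###.# -> #   bit 29 = 1  t=6,i=10
  ###.. -> .   bit 28 = 0  t=2,i=6
  ##.## -> #   bit 27 = 1  t=6,i=11
  ##.#. -> #   bit 26 = 1  t=3,i=9
  ##..# -> #   bit 25 = 1  t=5,i=12
  ##... -> #   bit 24 = 1  t=0,i=10
  #.### -> #   bit 23 = 1  t=4,i=7
  #.##. -> .   bit 22 = 0  t=1,i=10
  #.#.# -> .   bit 21 = 0  t=1,i=8
  #.#.. -> .   bit 20 = 0  t=3,i=1
  #..## -> #   bit 19 = 1  t=5,i=0
  #..#. -> #   bit 18 = 1  t=7,i=0
  #...# -> .   bit 17 = 0  t=2,i=2
  #.... -> #   bit 16 = 1  t=0,i=11
  .#### -> #   bit 15 = 1  t=6,i=7
  .###. -> .   bit 14 = 0  t=2,i=5
  .##.# -> #   bit 13 = 1  t=3,i=8
  .##.. -> .   bit 12 = 0  t=0,i=9
  .#.## -> .   bit 11 = 0  t=1,i=9
  .#.#. -> .   bit 10 = 0  t=1,i=7
  .#..# -> #   bit 9 = 1  t=5,i=8
  .#... -> .   bit 8 = 0  t=3,i=2
  ..### -> .   bit 7 = 0  t=2,i=4
  ..##. -> #   bit 6 = 1  t=0,i=8
  ..#.# -> #   bit 5 = 1  t=1,i=6
  ..#.. -> #   bit 4 = 1  t=5,i=7
  ...## -> .   bit 3 = 0  t=0,i=7
  ...#. -> #   bit 2 = 1  t=1,i=5
  ....# -> #   bit 1 = 1  t=0,i=6
  ..... -> .   bit 0 = 0  t=0,i=0
  bits 00101111100011011010001001110110 = 797811318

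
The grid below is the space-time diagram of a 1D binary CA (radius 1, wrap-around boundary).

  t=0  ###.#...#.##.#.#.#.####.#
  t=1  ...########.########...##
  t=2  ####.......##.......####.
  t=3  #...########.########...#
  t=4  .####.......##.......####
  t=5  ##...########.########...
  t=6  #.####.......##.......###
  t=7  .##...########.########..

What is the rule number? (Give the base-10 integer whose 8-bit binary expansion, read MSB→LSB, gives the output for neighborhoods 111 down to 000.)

63

  ###|.  b7=0 t=0,i=0
  ##.|.  b6=0 t=0,i=2
  #.#|#  b5=1 t=0,i=3
  #..|#  b4=1 t=0,i=5
  .##|#  b3=1 t=0,i=10
  .#.|#  b2=1 t=0,i=4
  ..#|#  b1=1 t=0,i=7
  ...|#  b0=1 t=0,i=6
  bits 00111111 = 63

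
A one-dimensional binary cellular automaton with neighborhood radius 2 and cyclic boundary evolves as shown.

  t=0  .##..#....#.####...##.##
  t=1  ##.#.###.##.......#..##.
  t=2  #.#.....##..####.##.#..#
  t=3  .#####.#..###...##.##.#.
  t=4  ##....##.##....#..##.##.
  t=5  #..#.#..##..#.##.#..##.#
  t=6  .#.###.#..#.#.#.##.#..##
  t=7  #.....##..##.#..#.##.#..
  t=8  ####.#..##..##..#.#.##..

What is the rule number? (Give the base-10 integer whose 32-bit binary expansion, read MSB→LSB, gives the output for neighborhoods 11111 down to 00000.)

  [31] ##### => .  t=3,i=3
  [30] ####. => .  t=0,i=14
  [29] ###.# => .  t=1,i=7
  [28] ###.. => .  t=0,i=15
  [27] ##.## => #  t=0,i=0
  [26] ##.#. => #  t=1,i=2
  [25] ##..# => #  t=0,i=3
  [24] ##... => .  t=0,i=16
  [23] #.### => .  t=0,i=12
  [22] #.##. => #  t=0,i=1
  [21] #.#.# => .  t=1,i=3
  [20] #.#.. => #  t=2,i=2
  [19] #..## => #  t=1,i=20
  [18] #..#. => .  t=0,i=4
  [17] #...# => .  t=0,i=17
  [16] #.... => #  t=0,i=7
  [15] .#### => .  t=0,i=13
  [14] .###. => .  t=1,i=6
  [13] .##.# => .  t=0,i=20
  [12] .##.. => .  t=0,i=2
  [11] .#.## => .  t=0,i=11
  [10] .#.#. => #  t=5,i=4
  [9] .#..# => .  t=1,i=19
  [8] .#... => #  t=0,i=6
  [7] ..### => #  t=2,i=12
  [6] ..##. => .  t=0,i=19
  [5] ..#.# => #  t=0,i=10
  [4] ..#.. => #  t=0,i=5
  [3] ...## => #  t=0,i=18
  [2] ...#. => #  t=0,i=9
  [1] ....# => .  t=0,i=8
  [0] ..... => #  t=1,i=13
  bits 00001110010110010000010110111101 = 240715197

240715197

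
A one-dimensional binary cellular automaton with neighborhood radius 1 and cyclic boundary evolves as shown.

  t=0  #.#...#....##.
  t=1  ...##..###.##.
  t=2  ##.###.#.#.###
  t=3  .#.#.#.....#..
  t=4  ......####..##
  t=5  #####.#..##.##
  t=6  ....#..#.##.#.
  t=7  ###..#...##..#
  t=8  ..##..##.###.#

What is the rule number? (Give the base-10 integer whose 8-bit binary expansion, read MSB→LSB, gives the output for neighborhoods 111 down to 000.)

89

  nb ###: next=.  (t=1,i=8, bit7=0)
  nb ##.: next=#  (t=0,i=12, bit6=1)
  nb #.#: next=.  (t=0,i=1, bit5=0)
  nb #..: next=#  (t=0,i=3, bit4=1)
  nb .##: next=#  (t=0,i=11, bit3=1)
  nb .#.: next=.  (t=0,i=0, bit2=0)
  nb ..#: next=.  (t=0,i=5, bit1=0)
  nb ...: next=#  (t=0,i=4, bit0=1)
  bits 01011001 = 89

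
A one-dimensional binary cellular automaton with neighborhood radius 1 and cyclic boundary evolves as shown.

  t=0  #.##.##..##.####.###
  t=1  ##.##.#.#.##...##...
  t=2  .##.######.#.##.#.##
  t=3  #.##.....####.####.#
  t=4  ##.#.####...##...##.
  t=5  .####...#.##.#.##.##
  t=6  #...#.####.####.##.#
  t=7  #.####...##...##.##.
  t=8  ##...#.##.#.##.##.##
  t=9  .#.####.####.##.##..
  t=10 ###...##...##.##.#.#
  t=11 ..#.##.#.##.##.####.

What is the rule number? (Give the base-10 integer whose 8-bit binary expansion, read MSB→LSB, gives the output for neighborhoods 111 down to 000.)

103

  nb ###: next=.  (t=0,i=13, bit7=0)
  nb ##.: next=#  (t=0,i=0, bit6=1)
  nb #.#: next=#  (t=0,i=1, bit5=1)
  nb #..: next=.  (t=0,i=7, bit4=0)
  nb .##: next=.  (t=0,i=2, bit3=0)
  nb .#.: next=#  (t=1,i=6, bit2=1)
  nb ..#: next=#  (t=0,i=8, bit1=1)
  nb ...: next=#  (t=1,i=13, bit0=1)
  bits 01100111 = 103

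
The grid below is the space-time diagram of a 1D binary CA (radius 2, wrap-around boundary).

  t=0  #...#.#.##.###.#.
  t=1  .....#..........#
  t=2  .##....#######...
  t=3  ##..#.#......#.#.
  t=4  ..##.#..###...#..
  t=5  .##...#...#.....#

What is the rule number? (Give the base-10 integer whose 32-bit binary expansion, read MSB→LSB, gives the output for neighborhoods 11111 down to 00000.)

  #####|.  b31=0 t=2,i=9
  ####.|.  b30=0 t=2,i=12
  ###.#|.  b29=0 t=0,i=13
  ###..|#  b28=1 t=2,i=13
  ##.##|.  b27=0 t=0,i=10
  ##.#.|.  b26=0 t=0,i=14
  ##..#|#  b25=1 t=3,i=2
  ##...|.  b24=0 t=2,i=3
  #.###|.  b23=0 t=0,i=11
  #.##.|.  b22=0 t=0,i=8
  #.#.#|.  b21=0 t=0,i=6
  #.#..|.  b20=0 t=0,i=0
  #..##|.  b19=0 t=4,i=7
  #..#.|#  b18=1 t=3,i=3
  #...#|.  b17=0 t=0,i=2
  #....|#  b16=1 t=1,i=1
  .####|.  b15=0 t=2,i=8
  .###.|.  b14=0 t=0,i=12
  .##.#|.  b13=0 t=0,i=9
  .##..|.  b12=0 t=2,i=2
  .#.##|.  b11=0 t=0,i=7
  .#.#.|#  b10=1 t=0,i=5
  .#..#|#  b9=1 t=4,i=6
  .#...|.  b8=0 t=0,i=1
  ..###|.  b7=0 t=2,i=7
  ..##.|#  b6=1 t=2,i=1
  ..#.#|.  b5=0 t=0,i=4
  ..#..|.  b4=0 t=1,i=5
  ...##|#  b3=1 t=2,i=0
  ...#.|.  b2=0 t=0,i=3
  ....#|.  b1=0 t=1,i=3
  .....|#  b0=1 t=1,i=2
  bits 00010010000001010000011001001001 = 302319177

302319177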